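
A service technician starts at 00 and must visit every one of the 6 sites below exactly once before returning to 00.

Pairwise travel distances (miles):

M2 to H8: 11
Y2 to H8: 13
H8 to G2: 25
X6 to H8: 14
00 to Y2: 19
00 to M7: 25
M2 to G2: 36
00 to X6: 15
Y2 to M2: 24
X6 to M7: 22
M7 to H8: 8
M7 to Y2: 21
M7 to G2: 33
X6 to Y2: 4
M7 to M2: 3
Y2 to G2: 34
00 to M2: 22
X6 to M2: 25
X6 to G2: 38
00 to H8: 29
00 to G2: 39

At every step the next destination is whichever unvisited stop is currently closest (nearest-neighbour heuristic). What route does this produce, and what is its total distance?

Nearest-neighbour total = 118 miles; route 00 → X6 → Y2 → H8 → M7 → M2 → G2 → 00.

At 00 the remaining stops are X6 15, Y2 19, M2 22, M7 25, H8 29, G2 39; go to X6.
At X6 the remaining stops are Y2 4, H8 14, M7 22, M2 25, G2 38; go to Y2.
At Y2 the remaining stops are H8 13, M7 21, M2 24, G2 34; go to H8.
At H8 the remaining stops are M7 8, M2 11, G2 25; go to M7.
At M7 the remaining stops are M2 3, G2 33; go to M2.
At M2 the remaining stops are G2 36; go to G2.
Return G2→00: 39.
Total = 15 + 4 + 13 + 8 + 3 + 36 + 39 = 118.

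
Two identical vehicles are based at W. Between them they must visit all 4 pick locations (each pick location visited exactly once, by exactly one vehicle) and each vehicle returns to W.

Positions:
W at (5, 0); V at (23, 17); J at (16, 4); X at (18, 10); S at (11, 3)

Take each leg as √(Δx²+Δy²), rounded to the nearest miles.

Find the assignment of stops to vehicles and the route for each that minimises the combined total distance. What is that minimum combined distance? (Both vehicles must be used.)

Minimum combined distance: 66 miles.

Check every non-empty split of the stops between the two vehicles; for each half take its own optimal tour:
  {V} + {J, X, S}: 50 + 34 = 84
  {J} + {V, X, S}: 24 + 50 = 74
  {V, J} + {X, S}: 52 + 33 = 85
  {X} + {V, J, S}: 32 + 52 = 84
  {V, X} + {J, S}: 50 + 24 = 74
  {J, X} + {V, S}: 34 + 50 = 84
  … (7 splits in total)
  {V, J, X} + {S}: 52 + 14 = 66  ← best
Best: vehicle 1 W → V → X → J → W = 52; vehicle 2 W → S → W = 14; combined 66.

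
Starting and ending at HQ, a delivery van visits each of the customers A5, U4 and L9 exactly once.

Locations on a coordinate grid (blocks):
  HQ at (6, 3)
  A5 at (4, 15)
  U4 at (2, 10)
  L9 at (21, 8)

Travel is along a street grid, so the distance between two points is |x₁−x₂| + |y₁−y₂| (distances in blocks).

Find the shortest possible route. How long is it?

62 blocks — the shortest possible round trip.

There are 3 distinct closed tours to check (reversals are equivalent).
HQ → A5 → U4 → L9 → HQ: 14+7+21+20 = 62
HQ → A5 → L9 → U4 → HQ: 14+24+21+11 = 70
HQ → U4 → A5 → L9 → HQ: 11+7+24+20 = 62
The minimum is 62.
One optimal route: HQ → A5 → U4 → L9 → HQ (or its reverse).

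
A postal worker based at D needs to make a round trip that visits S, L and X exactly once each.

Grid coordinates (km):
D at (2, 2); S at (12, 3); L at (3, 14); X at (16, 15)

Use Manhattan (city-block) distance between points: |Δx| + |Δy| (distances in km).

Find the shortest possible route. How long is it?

Shortest round trip = 54 km.

With 3 stops there are 3!/2 = 3 distinct round trips (a route and its reverse cost the same).
D→S→L→X→D: 11+20+14+27 = 72
D→S→X→L→D: 11+16+14+13 = 54
D→L→S→X→D: 13+20+16+27 = 76
The minimum is 54.
One optimal route: D → S → X → L → D (or its reverse).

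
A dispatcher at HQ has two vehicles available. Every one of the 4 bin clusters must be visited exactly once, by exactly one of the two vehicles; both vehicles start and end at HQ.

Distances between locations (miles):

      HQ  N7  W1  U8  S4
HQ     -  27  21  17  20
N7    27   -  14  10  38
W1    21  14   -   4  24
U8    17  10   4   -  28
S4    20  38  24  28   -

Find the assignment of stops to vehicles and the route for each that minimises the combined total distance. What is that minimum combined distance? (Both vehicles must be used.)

Check every non-empty split of the stops between the two vehicles; for each half take its own optimal tour:
  {N7} + {W1, U8, S4}: 54 + 65 = 119
  {W1} + {N7, U8, S4}: 42 + 85 = 127
  {N7, W1} + {U8, S4}: 62 + 65 = 127
  {U8} + {N7, W1, S4}: 34 + 85 = 119
  {N7, U8} + {W1, S4}: 54 + 65 = 119
  {W1, U8} + {N7, S4}: 42 + 85 = 127
  … (7 splits in total)
  {N7, W1, U8} + {S4}: 62 + 40 = 102  ← best
Best: vehicle 1 HQ → N7 → W1 → U8 → HQ = 62; vehicle 2 HQ → S4 → HQ = 40; combined 102.

102 miles — the smallest possible combined total.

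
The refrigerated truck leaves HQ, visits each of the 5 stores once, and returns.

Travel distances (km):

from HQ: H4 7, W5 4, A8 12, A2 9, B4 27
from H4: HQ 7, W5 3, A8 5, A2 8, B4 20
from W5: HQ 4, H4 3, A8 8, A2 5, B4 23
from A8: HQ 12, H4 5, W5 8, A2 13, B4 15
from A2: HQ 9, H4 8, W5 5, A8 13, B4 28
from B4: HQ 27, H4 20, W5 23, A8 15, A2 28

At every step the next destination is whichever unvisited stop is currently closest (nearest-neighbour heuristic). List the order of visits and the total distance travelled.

At HQ the remaining stops are W5 4, H4 7, A2 9, A8 12, B4 27; go to W5.
At W5 the remaining stops are H4 3, A2 5, A8 8, B4 23; go to H4.
At H4 the remaining stops are A8 5, A2 8, B4 20; go to A8.
At A8 the remaining stops are A2 13, B4 15; go to A2.
At A2 the remaining stops are B4 28; go to B4.
Return B4→HQ: 27.
Total = 4 + 3 + 5 + 13 + 28 + 27 = 80.

Nearest-neighbour total = 80 km; route HQ → W5 → H4 → A8 → A2 → B4 → HQ.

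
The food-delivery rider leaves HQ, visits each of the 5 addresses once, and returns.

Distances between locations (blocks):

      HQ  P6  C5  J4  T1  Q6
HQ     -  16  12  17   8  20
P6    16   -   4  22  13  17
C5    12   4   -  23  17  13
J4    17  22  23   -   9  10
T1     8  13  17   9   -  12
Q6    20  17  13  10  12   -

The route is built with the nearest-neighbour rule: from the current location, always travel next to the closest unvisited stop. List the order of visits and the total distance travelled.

HQ → [T1:8 / C5:12 / P6:16 / J4:17 / Q6:20] → T1 (8)
T1 → [J4:9 / Q6:12 / P6:13 / C5:17] → J4 (9)
J4 → [Q6:10 / P6:22 / C5:23] → Q6 (10)
Q6 → [C5:13 / P6:17] → C5 (13)
C5 → [P6:4] → P6 (4)
Return P6→HQ: 16.
Total = 8 + 9 + 10 + 13 + 4 + 16 = 60.

Total distance 60 blocks via the nearest-neighbour route HQ → T1 → J4 → Q6 → C5 → P6 → HQ.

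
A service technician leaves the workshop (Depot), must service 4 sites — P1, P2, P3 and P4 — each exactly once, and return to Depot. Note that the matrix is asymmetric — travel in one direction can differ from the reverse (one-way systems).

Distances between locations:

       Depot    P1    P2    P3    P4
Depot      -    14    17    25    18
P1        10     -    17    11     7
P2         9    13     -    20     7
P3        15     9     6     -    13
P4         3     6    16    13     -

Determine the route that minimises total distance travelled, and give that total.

Depot → P1 → P2 → P3 → P4 → Depot: 14+17+20+13+3 = 67
Depot → P1 → P2 → P4 → P3 → Depot: 14+17+7+13+15 = 66
Depot → P1 → P3 → P2 → P4 → Depot: 14+11+6+7+3 = 41
Depot → P1 → P3 → P4 → P2 → Depot: 14+11+13+16+9 = 63
Depot → P1 → P4 → P2 → P3 → Depot: 14+7+16+20+15 = 72
Depot → P1 → P4 → P3 → P2 → Depot: 14+7+13+6+9 = 49
Depot → P2 → P1 → P3 → P4 → Depot: 17+13+11+13+3 = 57
Depot → P2 → P1 → P4 → P3 → Depot: 17+13+7+13+15 = 65
Depot → P2 → P3 → P1 → P4 → Depot: 17+20+9+7+3 = 56
Depot → P2 → P3 → P4 → P1 → Depot: 17+20+13+6+10 = 66
Depot → P2 → P4 → P1 → P3 → Depot: 17+7+6+11+15 = 56
Depot → P2 → P4 → P3 → P1 → Depot: 17+7+13+9+10 = 56
Depot → P3 → P1 → P2 → P4 → Depot: 25+9+17+7+3 = 61
Depot → P3 → P1 → P4 → P2 → Depot: 25+9+7+16+9 = 66
… (10 more)
The minimum is 41.
One optimal route: Depot → P1 → P3 → P2 → P4 → Depot.

41 — the shortest possible round trip.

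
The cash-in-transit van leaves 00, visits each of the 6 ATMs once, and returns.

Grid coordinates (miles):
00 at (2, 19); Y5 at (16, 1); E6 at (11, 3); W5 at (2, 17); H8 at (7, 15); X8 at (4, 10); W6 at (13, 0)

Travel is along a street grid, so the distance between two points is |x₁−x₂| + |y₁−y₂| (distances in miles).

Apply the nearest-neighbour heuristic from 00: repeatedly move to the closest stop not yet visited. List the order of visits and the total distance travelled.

Nearest-neighbour total = 72 miles; route 00 → W5 → H8 → X8 → E6 → W6 → Y5 → 00.

00 → [W5:2 / H8:9 / X8:11 / E6:25 / W6:30 / Y5:32] → W5 (2)
W5 → [H8:7 / X8:9 / E6:23 / W6:28 / Y5:30] → H8 (7)
H8 → [X8:8 / E6:16 / W6:21 / Y5:23] → X8 (8)
X8 → [E6:14 / W6:19 / Y5:21] → E6 (14)
E6 → [W6:5 / Y5:7] → W6 (5)
W6 → [Y5:4] → Y5 (4)
Return Y5→00: 32.
Total = 2 + 7 + 8 + 14 + 5 + 4 + 32 = 72.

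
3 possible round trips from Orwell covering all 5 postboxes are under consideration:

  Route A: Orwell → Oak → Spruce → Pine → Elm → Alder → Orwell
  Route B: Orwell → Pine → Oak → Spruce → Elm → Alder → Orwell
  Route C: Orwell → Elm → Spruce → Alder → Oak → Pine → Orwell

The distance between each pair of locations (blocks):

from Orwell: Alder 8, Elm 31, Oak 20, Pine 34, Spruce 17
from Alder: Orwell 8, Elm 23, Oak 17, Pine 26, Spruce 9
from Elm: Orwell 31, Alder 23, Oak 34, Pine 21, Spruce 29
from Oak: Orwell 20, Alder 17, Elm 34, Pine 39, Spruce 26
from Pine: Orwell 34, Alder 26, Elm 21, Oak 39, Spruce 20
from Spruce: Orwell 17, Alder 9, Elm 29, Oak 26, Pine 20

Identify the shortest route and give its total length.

118 blocks — Route A is the shortest.

Route A: 20 + 26 + 20 + 21 + 23 + 8 = 118
Route B: 34 + 39 + 26 + 29 + 23 + 8 = 159
Route C: 31 + 29 + 9 + 17 + 39 + 34 = 159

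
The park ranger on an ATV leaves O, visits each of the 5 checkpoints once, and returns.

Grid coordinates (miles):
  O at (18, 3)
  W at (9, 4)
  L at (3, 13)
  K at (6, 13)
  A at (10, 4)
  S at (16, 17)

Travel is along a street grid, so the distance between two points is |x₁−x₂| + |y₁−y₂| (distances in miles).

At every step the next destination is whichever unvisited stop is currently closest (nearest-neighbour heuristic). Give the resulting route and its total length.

58 miles along O → A → W → K → L → S → O.

From O: distances to unvisited — A=9, W=10, S=16, K=22, L=25. Nearest is A (9).
From A: distances to unvisited — W=1, K=13, L=16, S=19. Nearest is W (1).
From W: distances to unvisited — K=12, L=15, S=20. Nearest is K (12).
From K: distances to unvisited — L=3, S=14. Nearest is L (3).
From L: distances to unvisited — S=17. Nearest is S (17).
Return S→O: 16.
Total = 9 + 1 + 12 + 3 + 17 + 16 = 58.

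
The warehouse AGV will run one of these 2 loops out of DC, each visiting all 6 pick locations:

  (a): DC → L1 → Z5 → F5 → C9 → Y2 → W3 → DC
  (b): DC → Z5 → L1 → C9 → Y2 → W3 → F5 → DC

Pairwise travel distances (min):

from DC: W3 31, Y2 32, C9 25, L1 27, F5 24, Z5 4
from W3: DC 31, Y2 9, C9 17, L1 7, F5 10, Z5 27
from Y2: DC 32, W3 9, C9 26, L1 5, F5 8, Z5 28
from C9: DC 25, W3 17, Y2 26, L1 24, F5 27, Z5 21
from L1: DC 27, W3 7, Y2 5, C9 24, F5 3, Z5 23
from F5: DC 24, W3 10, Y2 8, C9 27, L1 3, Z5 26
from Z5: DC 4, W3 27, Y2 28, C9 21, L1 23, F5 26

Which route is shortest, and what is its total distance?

(a): 27 + 23 + 26 + 27 + 26 + 9 + 31 = 169
(b): 4 + 23 + 24 + 26 + 9 + 10 + 24 = 120

Shortest is (b), total 120 min.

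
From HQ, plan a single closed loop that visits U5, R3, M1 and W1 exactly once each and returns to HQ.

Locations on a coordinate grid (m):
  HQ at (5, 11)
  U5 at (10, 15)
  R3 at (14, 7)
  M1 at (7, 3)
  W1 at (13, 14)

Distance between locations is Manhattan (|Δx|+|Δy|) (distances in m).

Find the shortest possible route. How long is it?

There are 12 distinct closed tours to check (reversals are equivalent).
HQ→U5→R3→M1→W1→HQ: 9+12+11+17+11 = 60
HQ→U5→R3→W1→M1→HQ: 9+12+8+17+10 = 56
HQ→U5→M1→R3→W1→HQ: 9+15+11+8+11 = 54
HQ→U5→M1→W1→R3→HQ: 9+15+17+8+13 = 62
HQ→U5→W1→R3→M1→HQ: 9+4+8+11+10 = 42
HQ→U5→W1→M1→R3→HQ: 9+4+17+11+13 = 54
HQ→R3→U5→M1→W1→HQ: 13+12+15+17+11 = 68
HQ→R3→U5→W1→M1→HQ: 13+12+4+17+10 = 56
HQ→R3→M1→U5→W1→HQ: 13+11+15+4+11 = 54
HQ→R3→W1→U5→M1→HQ: 13+8+4+15+10 = 50
HQ→M1→U5→R3→W1→HQ: 10+15+12+8+11 = 56
HQ→M1→R3→U5→W1→HQ: 10+11+12+4+11 = 48
The minimum is 42.
One optimal route: HQ → U5 → W1 → R3 → M1 → HQ (or its reverse).

Shortest round trip = 42 m.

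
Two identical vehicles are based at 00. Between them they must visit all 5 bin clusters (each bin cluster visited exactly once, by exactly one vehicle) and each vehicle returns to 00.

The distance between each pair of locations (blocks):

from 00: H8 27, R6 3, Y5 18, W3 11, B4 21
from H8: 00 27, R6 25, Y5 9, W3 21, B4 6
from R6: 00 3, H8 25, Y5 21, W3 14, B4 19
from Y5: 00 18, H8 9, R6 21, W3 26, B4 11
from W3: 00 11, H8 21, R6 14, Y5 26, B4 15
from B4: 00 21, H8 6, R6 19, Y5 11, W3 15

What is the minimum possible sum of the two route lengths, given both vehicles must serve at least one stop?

65 blocks — the smallest possible combined total.

There are 2^4 − 1 = 15 ways to divide the 5 stops into two non-empty groups. For each, the best each vehicle can do is its own shortest tour through its group:
  {H8} + {R6, Y5, W3, B4}: 54 + 61 = 115
  {R6} + {H8, Y5, W3, B4}: 6 + 59 = 65
  {H8, R6} + {Y5, W3, B4}: 55 + 55 = 110
  {Y5} + {H8, R6, W3, B4}: 36 + 60 = 96
  {H8, Y5} + {R6, W3, B4}: 54 + 48 = 102
  {R6, Y5} + {H8, W3, B4}: 42 + 59 = 101
  … (15 splits in total)
Best: vehicle 1 00 → R6 → 00 = 6; vehicle 2 00 → Y5 → H8 → B4 → W3 → 00 = 59; combined 65.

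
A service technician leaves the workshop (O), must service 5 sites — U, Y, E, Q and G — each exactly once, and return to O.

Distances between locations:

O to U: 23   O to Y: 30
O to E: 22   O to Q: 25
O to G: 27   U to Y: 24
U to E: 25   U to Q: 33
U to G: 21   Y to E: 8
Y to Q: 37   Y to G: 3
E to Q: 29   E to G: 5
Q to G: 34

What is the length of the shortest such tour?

Shortest round trip = 109.

O-U-Y-E-Q-G-O: 23+24+8+29+34+27 = 145
O-U-Y-E-G-Q-O: 23+24+8+5+34+25 = 119
O-U-Y-Q-E-G-O: 23+24+37+29+5+27 = 145
O-U-Y-Q-G-E-O: 23+24+37+34+5+22 = 145
O-U-Y-G-E-Q-O: 23+24+3+5+29+25 = 109
O-U-Y-G-Q-E-O: 23+24+3+34+29+22 = 135
O-U-E-Y-Q-G-O: 23+25+8+37+34+27 = 154
O-U-E-Y-G-Q-O: 23+25+8+3+34+25 = 118
O-U-E-Q-Y-G-O: 23+25+29+37+3+27 = 144
O-U-E-Q-G-Y-O: 23+25+29+34+3+30 = 144
O-U-E-G-Y-Q-O: 23+25+5+3+37+25 = 118
O-U-E-G-Q-Y-O: 23+25+5+34+37+30 = 154
O-U-Q-Y-E-G-O: 23+33+37+8+5+27 = 133
O-U-Q-Y-G-E-O: 23+33+37+3+5+22 = 123
… (46 more)
The minimum is 109.
One optimal route: O → U → Y → G → E → Q → O (or its reverse).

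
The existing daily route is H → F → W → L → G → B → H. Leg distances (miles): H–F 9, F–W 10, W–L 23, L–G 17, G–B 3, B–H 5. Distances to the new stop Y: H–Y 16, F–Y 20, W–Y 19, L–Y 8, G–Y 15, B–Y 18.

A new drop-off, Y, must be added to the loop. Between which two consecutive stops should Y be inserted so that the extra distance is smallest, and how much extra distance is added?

Insertion cost between consecutive stops i–j is d(i,Y) + d(Y,j) − d(i,j):
  between H and F: 16 + 20 − 9 = 27
  between F and W: 20 + 19 − 10 = 29
  between W and L: 19 + 8 − 23 = 4
  between L and G: 8 + 15 − 17 = 6
  between G and B: 15 + 18 − 3 = 30
  between B and H: 18 + 16 − 5 = 29
Cheapest insertion is between W and L, adding 4.
New total = 67 + 4 = 71.

+4 miles — insert Y between W and L.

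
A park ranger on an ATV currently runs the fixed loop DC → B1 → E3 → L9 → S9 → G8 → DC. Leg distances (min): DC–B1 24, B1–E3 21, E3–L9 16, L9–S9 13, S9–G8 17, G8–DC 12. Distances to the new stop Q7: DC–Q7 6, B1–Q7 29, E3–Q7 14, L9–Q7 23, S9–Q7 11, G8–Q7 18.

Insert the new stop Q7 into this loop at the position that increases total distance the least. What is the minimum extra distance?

Insertion cost between consecutive stops i–j is d(i,Q7) + d(Q7,j) − d(i,j):
  between DC and B1: 6 + 29 − 24 = 11
  between B1 and E3: 29 + 14 − 21 = 22
  between E3 and L9: 14 + 23 − 16 = 21
  between L9 and S9: 23 + 11 − 13 = 21
  between S9 and G8: 11 + 18 − 17 = 12
  between G8 and DC: 18 + 6 − 12 = 12
Cheapest insertion is between DC and B1, adding 11.
New total = 103 + 11 = 114.

Adding 11 min by placing Q7 on the DC–B1 leg.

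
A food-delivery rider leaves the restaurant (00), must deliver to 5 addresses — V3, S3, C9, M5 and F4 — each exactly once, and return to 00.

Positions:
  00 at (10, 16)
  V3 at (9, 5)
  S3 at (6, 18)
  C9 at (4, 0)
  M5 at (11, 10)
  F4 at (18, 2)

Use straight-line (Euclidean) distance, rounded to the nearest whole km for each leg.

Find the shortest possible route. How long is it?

Minimum total distance: 55 km.

With 5 stops there are 5!/2 = 60 distinct round trips (a route and its reverse cost the same).
00→V3→S3→C9→M5→F4→00: 11+13+18+12+11+16 = 81
00→V3→S3→C9→F4→M5→00: 11+13+18+14+11+6 = 73
00→V3→S3→M5→C9→F4→00: 11+13+9+12+14+16 = 75
00→V3→S3→M5→F4→C9→00: 11+13+9+11+14+17 = 75
00→V3→S3→F4→C9→M5→00: 11+13+20+14+12+6 = 76
00→V3→S3→F4→M5→C9→00: 11+13+20+11+12+17 = 84
00→V3→C9→S3→M5→F4→00: 11+7+18+9+11+16 = 72
00→V3→C9→S3→F4→M5→00: 11+7+18+20+11+6 = 73
00→V3→C9→M5→S3→F4→00: 11+7+12+9+20+16 = 75
00→V3→C9→M5→F4→S3→00: 11+7+12+11+20+4 = 65
00→V3→C9→F4→S3→M5→00: 11+7+14+20+9+6 = 67
00→V3→C9→F4→M5→S3→00: 11+7+14+11+9+4 = 56
00→V3→M5→S3→C9→F4→00: 11+5+9+18+14+16 = 73
00→V3→M5→S3→F4→C9→00: 11+5+9+20+14+17 = 76
… (46 more)
00→S3→V3→C9→F4→M5→00: 4+13+7+14+11+6 = 55  ← best
The minimum is 55.
One optimal route: 00 → S3 → V3 → C9 → F4 → M5 → 00 (or its reverse).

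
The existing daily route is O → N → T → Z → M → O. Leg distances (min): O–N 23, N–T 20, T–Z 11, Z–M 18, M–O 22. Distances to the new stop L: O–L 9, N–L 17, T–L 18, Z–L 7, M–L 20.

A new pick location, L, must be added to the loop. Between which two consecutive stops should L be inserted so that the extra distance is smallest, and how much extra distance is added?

Adding 3 min by placing L on the O–N leg.

Insertion cost between consecutive stops i–j is d(i,L) + d(L,j) − d(i,j):
  between O and N: 9 + 17 − 23 = 3
  between N and T: 17 + 18 − 20 = 15
  between T and Z: 18 + 7 − 11 = 14
  between Z and M: 7 + 20 − 18 = 9
  between M and O: 20 + 9 − 22 = 7
Cheapest insertion is between O and N, adding 3.
New total = 94 + 3 = 97.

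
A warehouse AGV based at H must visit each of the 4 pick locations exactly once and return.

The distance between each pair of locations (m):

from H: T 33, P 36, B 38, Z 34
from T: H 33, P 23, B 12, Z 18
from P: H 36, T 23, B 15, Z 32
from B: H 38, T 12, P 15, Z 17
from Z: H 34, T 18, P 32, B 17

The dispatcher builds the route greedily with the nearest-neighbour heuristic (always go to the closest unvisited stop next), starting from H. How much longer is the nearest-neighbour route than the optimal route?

Excess over optimum: 11 m.

H: T=33, Z=34, P=36, B=38 ⇒ T
T: B=12, Z=18, P=23 ⇒ B
B: P=15, Z=17 ⇒ P
P: Z=32 ⇒ Z
NN route H → T → B → P → Z → H costs 126.
Optimal: H → P → B → T → Z → H costs 115 (by enumerating all 12 distinct tours).
Excess = 126 − 115 = 11.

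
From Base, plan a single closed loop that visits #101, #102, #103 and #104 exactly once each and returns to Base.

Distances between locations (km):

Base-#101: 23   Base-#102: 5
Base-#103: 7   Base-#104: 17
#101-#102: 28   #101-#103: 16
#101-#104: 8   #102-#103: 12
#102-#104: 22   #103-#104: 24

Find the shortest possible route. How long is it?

There are 12 distinct closed tours to check (reversals are equivalent).
Base→#101→#102→#103→#104→Base: 23+28+12+24+17 = 104
Base→#101→#102→#104→#103→Base: 23+28+22+24+7 = 104
Base→#101→#103→#102→#104→Base: 23+16+12+22+17 = 90
Base→#101→#103→#104→#102→Base: 23+16+24+22+5 = 90
Base→#101→#104→#102→#103→Base: 23+8+22+12+7 = 72
Base→#101→#104→#103→#102→Base: 23+8+24+12+5 = 72
Base→#102→#101→#103→#104→Base: 5+28+16+24+17 = 90
Base→#102→#101→#104→#103→Base: 5+28+8+24+7 = 72
Base→#102→#103→#101→#104→Base: 5+12+16+8+17 = 58
Base→#102→#104→#101→#103→Base: 5+22+8+16+7 = 58
Base→#103→#101→#102→#104→Base: 7+16+28+22+17 = 90
Base→#103→#102→#101→#104→Base: 7+12+28+8+17 = 72
The minimum is 58.
One optimal route: Base → #102 → #103 → #101 → #104 → Base (or its reverse).

Minimum total distance: 58 km.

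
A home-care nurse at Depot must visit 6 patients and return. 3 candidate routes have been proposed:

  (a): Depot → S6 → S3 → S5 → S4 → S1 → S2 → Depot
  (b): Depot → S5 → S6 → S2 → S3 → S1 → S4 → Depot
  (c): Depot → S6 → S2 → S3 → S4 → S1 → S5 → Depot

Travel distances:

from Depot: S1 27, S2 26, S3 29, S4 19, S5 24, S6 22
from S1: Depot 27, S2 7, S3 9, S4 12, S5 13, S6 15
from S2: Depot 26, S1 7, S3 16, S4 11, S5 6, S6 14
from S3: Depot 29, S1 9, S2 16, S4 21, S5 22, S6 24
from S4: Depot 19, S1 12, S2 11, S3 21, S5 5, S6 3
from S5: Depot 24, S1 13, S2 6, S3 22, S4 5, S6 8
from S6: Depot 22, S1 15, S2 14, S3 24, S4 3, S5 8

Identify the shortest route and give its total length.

102 — (b) is the shortest.

(a): 22 + 24 + 22 + 5 + 12 + 7 + 26 = 118
(b): 24 + 8 + 14 + 16 + 9 + 12 + 19 = 102
(c): 22 + 14 + 16 + 21 + 12 + 13 + 24 = 122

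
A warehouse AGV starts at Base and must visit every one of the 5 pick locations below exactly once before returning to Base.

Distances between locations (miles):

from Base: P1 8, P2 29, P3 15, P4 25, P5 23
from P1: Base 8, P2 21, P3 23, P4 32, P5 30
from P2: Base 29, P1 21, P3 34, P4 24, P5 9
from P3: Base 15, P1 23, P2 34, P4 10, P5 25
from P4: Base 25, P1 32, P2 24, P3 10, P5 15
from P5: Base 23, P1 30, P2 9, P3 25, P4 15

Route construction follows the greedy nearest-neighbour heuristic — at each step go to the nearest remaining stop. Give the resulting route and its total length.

From Base: distances to unvisited — P1=8, P3=15, P5=23, P4=25, P2=29. Nearest is P1 (8).
From P1: distances to unvisited — P2=21, P3=23, P5=30, P4=32. Nearest is P2 (21).
From P2: distances to unvisited — P5=9, P4=24, P3=34. Nearest is P5 (9).
From P5: distances to unvisited — P4=15, P3=25. Nearest is P4 (15).
From P4: distances to unvisited — P3=10. Nearest is P3 (10).
Return P3→Base: 15.
Total = 8 + 21 + 9 + 15 + 10 + 15 = 78.

78 miles along Base → P1 → P2 → P5 → P4 → P3 → Base.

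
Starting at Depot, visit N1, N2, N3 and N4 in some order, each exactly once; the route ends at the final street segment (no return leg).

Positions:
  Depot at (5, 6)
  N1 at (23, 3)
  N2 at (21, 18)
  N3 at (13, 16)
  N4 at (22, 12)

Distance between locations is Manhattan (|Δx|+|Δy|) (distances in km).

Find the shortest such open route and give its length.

45 km — the minimum one-way total.

There are 4! = 24 possible orderings.
Depot - N1 - N2 - N3 - N4: 21+17+10+13 = 61
Depot - N1 - N2 - N4 - N3: 21+17+7+13 = 58
Depot - N1 - N3 - N2 - N4: 21+23+10+7 = 61
Depot - N1 - N3 - N4 - N2: 21+23+13+7 = 64
Depot - N1 - N4 - N2 - N3: 21+10+7+10 = 48
Depot - N1 - N4 - N3 - N2: 21+10+13+10 = 54
Depot - N2 - N1 - N3 - N4: 28+17+23+13 = 81
Depot - N2 - N1 - N4 - N3: 28+17+10+13 = 68
Depot - N2 - N3 - N1 - N4: 28+10+23+10 = 71
Depot - N2 - N3 - N4 - N1: 28+10+13+10 = 61
Depot - N2 - N4 - N1 - N3: 28+7+10+23 = 68
Depot - N2 - N4 - N3 - N1: 28+7+13+23 = 71
Depot - N3 - N1 - N2 - N4: 18+23+17+7 = 65
Depot - N3 - N1 - N4 - N2: 18+23+10+7 = 58
… (10 more)
Depot - N3 - N2 - N4 - N1: 18+10+7+10 = 45  ← best
The minimum is 45.
One shortest path: Depot → N3 → N2 → N4 → N1.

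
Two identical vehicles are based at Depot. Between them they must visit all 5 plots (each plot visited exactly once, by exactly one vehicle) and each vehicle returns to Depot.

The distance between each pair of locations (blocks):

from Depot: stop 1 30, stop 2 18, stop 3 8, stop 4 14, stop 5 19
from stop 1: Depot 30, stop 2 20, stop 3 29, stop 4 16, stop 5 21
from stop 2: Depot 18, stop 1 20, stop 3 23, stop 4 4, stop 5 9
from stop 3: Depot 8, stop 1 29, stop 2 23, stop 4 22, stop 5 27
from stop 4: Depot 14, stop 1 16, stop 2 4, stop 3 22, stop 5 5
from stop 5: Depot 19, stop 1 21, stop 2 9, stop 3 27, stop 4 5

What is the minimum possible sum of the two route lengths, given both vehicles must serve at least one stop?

94 blocks — the smallest possible combined total.

Try each way of splitting the stops between the two vehicles (each non-empty) and, for each split, find the best tour for each vehicle:
  {stop 1} + {stop 2, stop 3, stop 4, stop 5}: 60 + 59 = 119
  {stop 2} + {stop 1, stop 3, stop 4, stop 5}: 36 + 77 = 113
  {stop 1, stop 2} + {stop 3, stop 4, stop 5}: 68 + 54 = 122
  {stop 3} + {stop 1, stop 2, stop 4, stop 5}: 16 + 78 = 94
  {stop 1, stop 3} + {stop 2, stop 4, stop 5}: 67 + 46 = 113
  {stop 2, stop 3} + {stop 1, stop 4, stop 5}: 49 + 70 = 119
  … (15 splits in total)
Best: vehicle 1 Depot → stop 3 → Depot = 16; vehicle 2 Depot → stop 1 → stop 2 → stop 4 → stop 5 → Depot = 78; combined 94.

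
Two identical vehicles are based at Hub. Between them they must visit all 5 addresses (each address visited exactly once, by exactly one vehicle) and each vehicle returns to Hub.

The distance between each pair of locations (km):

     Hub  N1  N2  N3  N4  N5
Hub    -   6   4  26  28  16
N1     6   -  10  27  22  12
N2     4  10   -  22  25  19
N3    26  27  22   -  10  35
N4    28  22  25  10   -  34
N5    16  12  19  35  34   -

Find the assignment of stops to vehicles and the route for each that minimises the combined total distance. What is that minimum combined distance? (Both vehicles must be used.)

Check every non-empty split of the stops between the two vehicles; for each half take its own optimal tour:
  {N1} + {N2, N3, N4, N5}: 12 + 86 = 98
  {N2} + {N1, N3, N4, N5}: 8 + 86 = 94
  {N1, N2} + {N3, N4, N5}: 20 + 86 = 106
  {N3} + {N1, N2, N4, N5}: 52 + 79 = 131
  {N1, N3} + {N2, N4, N5}: 59 + 79 = 138
  {N2, N3} + {N1, N4, N5}: 52 + 78 = 130
  … (15 splits in total)
Best: vehicle 1 Hub → N2 → Hub = 8; vehicle 2 Hub → N3 → N4 → N1 → N5 → Hub = 86; combined 94.

94 km — the smallest possible combined total.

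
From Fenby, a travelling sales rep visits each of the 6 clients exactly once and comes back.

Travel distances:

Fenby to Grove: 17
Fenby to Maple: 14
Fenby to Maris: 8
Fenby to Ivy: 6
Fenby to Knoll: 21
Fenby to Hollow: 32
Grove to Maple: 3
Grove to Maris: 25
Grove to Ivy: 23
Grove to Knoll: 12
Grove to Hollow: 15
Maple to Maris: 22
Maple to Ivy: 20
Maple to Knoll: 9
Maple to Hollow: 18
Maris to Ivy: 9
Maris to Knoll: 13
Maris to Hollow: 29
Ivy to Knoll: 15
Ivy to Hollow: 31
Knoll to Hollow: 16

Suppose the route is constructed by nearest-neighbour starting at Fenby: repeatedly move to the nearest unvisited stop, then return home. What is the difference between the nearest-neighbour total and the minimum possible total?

Excess over optimum: 11.

Fenby: Ivy=6, Maris=8, Maple=14, Grove=17, Knoll=21, Hollow=32 ⇒ Ivy
Ivy: Maris=9, Knoll=15, Maple=20, Grove=23, Hollow=31 ⇒ Maris
Maris: Knoll=13, Maple=22, Grove=25, Hollow=29 ⇒ Knoll
Knoll: Maple=9, Grove=12, Hollow=16 ⇒ Maple
Maple: Grove=3, Hollow=18 ⇒ Grove
Grove: Hollow=15 ⇒ Hollow
NN route Fenby → Ivy → Maris → Knoll → Maple → Grove → Hollow → Fenby costs 87.
Optimal: Fenby → Maple → Grove → Hollow → Knoll → Maris → Ivy → Fenby costs 76 (by enumerating all 360 distinct tours).
Excess = 87 − 76 = 11.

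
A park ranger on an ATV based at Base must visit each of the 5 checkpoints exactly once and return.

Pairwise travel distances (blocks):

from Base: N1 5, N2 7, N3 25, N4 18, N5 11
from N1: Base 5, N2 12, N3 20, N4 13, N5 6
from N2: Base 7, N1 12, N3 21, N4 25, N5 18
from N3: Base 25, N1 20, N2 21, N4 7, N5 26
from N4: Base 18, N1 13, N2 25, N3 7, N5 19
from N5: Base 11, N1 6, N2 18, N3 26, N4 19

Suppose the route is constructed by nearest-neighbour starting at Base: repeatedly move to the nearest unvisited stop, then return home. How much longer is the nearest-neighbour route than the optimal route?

Base: N1=5, N2=7, N5=11, N4=18, N3=25 ⇒ N1
N1: N5=6, N2=12, N4=13, N3=20 ⇒ N5
N5: N2=18, N4=19, N3=26 ⇒ N2
N2: N3=21, N4=25 ⇒ N3
N3: N4=7 ⇒ N4
NN route Base → N1 → N5 → N2 → N3 → N4 → Base costs 75.
Optimal: Base → N1 → N5 → N4 → N3 → N2 → Base costs 65 (by enumerating all 60 distinct tours).
Excess = 75 − 65 = 10.

Excess over optimum: 10 blocks.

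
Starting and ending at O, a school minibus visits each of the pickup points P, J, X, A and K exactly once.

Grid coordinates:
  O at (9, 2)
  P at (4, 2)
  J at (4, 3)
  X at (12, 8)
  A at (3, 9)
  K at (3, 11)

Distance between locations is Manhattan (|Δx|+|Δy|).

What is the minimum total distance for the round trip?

Shortest round trip = 36.

With 5 stops there are 5!/2 = 60 distinct round trips (a route and its reverse cost the same).
O→P→J→X→A→K→O: 5+1+13+10+2+15 = 46
O→P→J→X→K→A→O: 5+1+13+12+2+13 = 46
O→P→J→A→X→K→O: 5+1+7+10+12+15 = 50
O→P→J→A→K→X→O: 5+1+7+2+12+9 = 36
O→P→J→K→X→A→O: 5+1+9+12+10+13 = 50
O→P→J→K→A→X→O: 5+1+9+2+10+9 = 36
O→P→X→J→A→K→O: 5+14+13+7+2+15 = 56
O→P→X→J→K→A→O: 5+14+13+9+2+13 = 56
O→P→X→A→J→K→O: 5+14+10+7+9+15 = 60
O→P→X→A→K→J→O: 5+14+10+2+9+6 = 46
O→P→X→K→J→A→O: 5+14+12+9+7+13 = 60
O→P→X→K→A→J→O: 5+14+12+2+7+6 = 46
O→P→A→J→X→K→O: 5+8+7+13+12+15 = 60
O→P→A→J→K→X→O: 5+8+7+9+12+9 = 50
… (46 more)
The minimum is 36.
One optimal route: O → P → J → A → K → X → O (or its reverse).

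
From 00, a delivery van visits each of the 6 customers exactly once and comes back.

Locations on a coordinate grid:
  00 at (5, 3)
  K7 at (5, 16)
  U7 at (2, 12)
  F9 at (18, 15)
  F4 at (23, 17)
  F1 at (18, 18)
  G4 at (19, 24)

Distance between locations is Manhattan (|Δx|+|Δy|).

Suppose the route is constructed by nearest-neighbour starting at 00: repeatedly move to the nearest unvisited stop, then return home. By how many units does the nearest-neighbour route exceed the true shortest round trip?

From 00: U7=12, K7=13, F9=25, F1=28, F4=32, G4=35 → choose U7 (12).
From U7: K7=7, F9=19, F1=22, F4=26, G4=29 → choose K7 (7).
From K7: F9=14, F1=15, F4=19, G4=22 → choose F9 (14).
From F9: F1=3, F4=7, G4=10 → choose F1 (3).
From F1: F4=6, G4=7 → choose F4 (6).
From F4: G4=11 → choose G4 (11).
NN route 00 → U7 → K7 → F9 → F1 → F4 → G4 → 00 costs 88.
Optimal: 00 → K7 → F4 → G4 → F1 → F9 → U7 → 00 costs 84 (by enumerating all 360 distinct tours).
Excess = 88 − 84 = 4.

The nearest-neighbour route is 4 longer than optimal.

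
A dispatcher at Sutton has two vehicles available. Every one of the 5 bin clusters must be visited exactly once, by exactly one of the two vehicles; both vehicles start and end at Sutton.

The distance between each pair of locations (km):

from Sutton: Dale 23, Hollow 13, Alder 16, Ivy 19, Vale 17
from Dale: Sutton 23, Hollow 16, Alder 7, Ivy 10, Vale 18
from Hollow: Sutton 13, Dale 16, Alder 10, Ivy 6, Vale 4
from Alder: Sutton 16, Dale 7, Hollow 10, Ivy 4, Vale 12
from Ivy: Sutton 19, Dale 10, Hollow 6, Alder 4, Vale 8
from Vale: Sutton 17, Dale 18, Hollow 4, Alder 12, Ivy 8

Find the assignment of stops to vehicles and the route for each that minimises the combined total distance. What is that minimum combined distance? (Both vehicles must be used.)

Minimum combined distance: 84 km.

There are 2^4 − 1 = 15 ways to divide the 5 stops into two non-empty groups. For each, the best each vehicle can do is its own shortest tour through its group:
  {Dale} + {Hollow, Alder, Ivy, Vale}: 46 + 45 = 91
  {Hollow} + {Dale, Alder, Ivy, Vale}: 26 + 58 = 84
  {Dale, Hollow} + {Alder, Ivy, Vale}: 52 + 45 = 97
  {Alder} + {Dale, Hollow, Ivy, Vale}: 32 + 58 = 90
  {Dale, Alder} + {Hollow, Ivy, Vale}: 46 + 44 = 90
  {Hollow, Alder} + {Dale, Ivy, Vale}: 39 + 58 = 97
  … (15 splits in total)
Best: vehicle 1 Sutton → Hollow → Sutton = 26; vehicle 2 Sutton → Alder → Dale → Ivy → Vale → Sutton = 58; combined 84.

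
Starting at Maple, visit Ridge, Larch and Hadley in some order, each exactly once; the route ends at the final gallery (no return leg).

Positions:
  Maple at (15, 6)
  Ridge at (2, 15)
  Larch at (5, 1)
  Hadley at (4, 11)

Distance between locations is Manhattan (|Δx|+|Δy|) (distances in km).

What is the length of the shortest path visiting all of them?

There are 3! = 6 possible orderings.
Maple→Ridge→Larch→Hadley: 22+17+11 = 50
Maple→Ridge→Hadley→Larch: 22+6+11 = 39
Maple→Larch→Ridge→Hadley: 15+17+6 = 38
Maple→Larch→Hadley→Ridge: 15+11+6 = 32
Maple→Hadley→Ridge→Larch: 16+6+17 = 39
Maple→Hadley→Larch→Ridge: 16+11+17 = 44
The minimum is 32.
One shortest path: Maple → Larch → Hadley → Ridge.

Minimum one-way distance = 32 km.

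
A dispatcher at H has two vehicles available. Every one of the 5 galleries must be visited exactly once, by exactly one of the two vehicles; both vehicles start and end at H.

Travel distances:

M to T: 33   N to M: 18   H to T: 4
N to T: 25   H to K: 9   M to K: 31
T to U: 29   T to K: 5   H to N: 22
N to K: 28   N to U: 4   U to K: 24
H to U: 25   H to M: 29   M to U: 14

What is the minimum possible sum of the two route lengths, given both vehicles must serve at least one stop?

There are 2^4 − 1 = 15 ways to divide the 5 stops into two non-empty groups. For each, the best each vehicle can do is its own shortest tour through its group:
  {N} + {M, T, U, K}: 44 + 76 = 120
  {M} + {N, T, U, K}: 58 + 59 = 117
  {N, M} + {T, U, K}: 69 + 58 = 127
  {T} + {N, M, U, K}: 8 + 80 = 88
  {N, T} + {M, U, K}: 51 + 76 = 127
  {M, T} + {N, U, K}: 66 + 59 = 125
  … (15 splits in total)
  {N, M, U} + {T, K}: 69 + 18 = 87  ← best
Best: vehicle 1 H → N → U → M → H = 69; vehicle 2 H → T → K → H = 18; combined 87.

Minimum combined distance: 87.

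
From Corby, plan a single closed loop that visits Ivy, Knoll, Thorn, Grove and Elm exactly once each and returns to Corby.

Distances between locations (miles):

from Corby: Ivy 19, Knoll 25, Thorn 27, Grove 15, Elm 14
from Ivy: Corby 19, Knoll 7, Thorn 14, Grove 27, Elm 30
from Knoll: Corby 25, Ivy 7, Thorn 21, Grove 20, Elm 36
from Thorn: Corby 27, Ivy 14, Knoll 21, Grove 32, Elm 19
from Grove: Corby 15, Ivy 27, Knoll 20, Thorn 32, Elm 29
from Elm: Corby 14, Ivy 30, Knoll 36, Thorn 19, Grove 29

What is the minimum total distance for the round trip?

There are 60 distinct closed tours to check (reversals are equivalent).
Corby - Ivy - Knoll - Thorn - Grove - Elm - Corby: 19+7+21+32+29+14 = 122
Corby - Ivy - Knoll - Thorn - Elm - Grove - Corby: 19+7+21+19+29+15 = 110
Corby - Ivy - Knoll - Grove - Thorn - Elm - Corby: 19+7+20+32+19+14 = 111
Corby - Ivy - Knoll - Grove - Elm - Thorn - Corby: 19+7+20+29+19+27 = 121
Corby - Ivy - Knoll - Elm - Thorn - Grove - Corby: 19+7+36+19+32+15 = 128
Corby - Ivy - Knoll - Elm - Grove - Thorn - Corby: 19+7+36+29+32+27 = 150
Corby - Ivy - Thorn - Knoll - Grove - Elm - Corby: 19+14+21+20+29+14 = 117
Corby - Ivy - Thorn - Knoll - Elm - Grove - Corby: 19+14+21+36+29+15 = 134
Corby - Ivy - Thorn - Grove - Knoll - Elm - Corby: 19+14+32+20+36+14 = 135
Corby - Ivy - Thorn - Grove - Elm - Knoll - Corby: 19+14+32+29+36+25 = 155
Corby - Ivy - Thorn - Elm - Knoll - Grove - Corby: 19+14+19+36+20+15 = 123
Corby - Ivy - Thorn - Elm - Grove - Knoll - Corby: 19+14+19+29+20+25 = 126
Corby - Ivy - Grove - Knoll - Thorn - Elm - Corby: 19+27+20+21+19+14 = 120
Corby - Ivy - Grove - Knoll - Elm - Thorn - Corby: 19+27+20+36+19+27 = 148
… (46 more)
Corby - Grove - Knoll - Ivy - Thorn - Elm - Corby: 15+20+7+14+19+14 = 89  ← best
The minimum is 89.
One optimal route: Corby → Grove → Knoll → Ivy → Thorn → Elm → Corby (or its reverse).

Shortest round trip = 89 miles.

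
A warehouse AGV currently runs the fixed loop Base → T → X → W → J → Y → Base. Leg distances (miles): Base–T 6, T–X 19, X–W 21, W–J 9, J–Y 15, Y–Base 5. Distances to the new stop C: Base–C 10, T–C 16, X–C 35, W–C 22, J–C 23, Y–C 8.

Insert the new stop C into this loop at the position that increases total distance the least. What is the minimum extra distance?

Adding 13 miles by placing C on the Y–Base leg.

Insertion cost between consecutive stops i–j is d(i,C) + d(C,j) − d(i,j):
  between Base and T: 10 + 16 − 6 = 20
  between T and X: 16 + 35 − 19 = 32
  between X and W: 35 + 22 − 21 = 36
  between W and J: 22 + 23 − 9 = 36
  between J and Y: 23 + 8 − 15 = 16
  between Y and Base: 8 + 10 − 5 = 13
Cheapest insertion is between Y and Base, adding 13.
New total = 75 + 13 = 88.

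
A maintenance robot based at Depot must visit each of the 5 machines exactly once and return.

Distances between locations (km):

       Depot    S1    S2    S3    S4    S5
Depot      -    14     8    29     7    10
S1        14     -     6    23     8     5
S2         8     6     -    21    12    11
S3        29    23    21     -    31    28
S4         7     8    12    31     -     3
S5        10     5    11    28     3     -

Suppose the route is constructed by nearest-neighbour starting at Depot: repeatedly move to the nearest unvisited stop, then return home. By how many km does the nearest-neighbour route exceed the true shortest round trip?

Depot: S4=7, S2=8, S5=10, S1=14, S3=29 ⇒ S4
S4: S5=3, S1=8, S2=12, S3=31 ⇒ S5
S5: S1=5, S2=11, S3=28 ⇒ S1
S1: S2=6, S3=23 ⇒ S2
S2: S3=21 ⇒ S3
NN route Depot → S4 → S5 → S1 → S2 → S3 → Depot costs 71.
Optimal: Depot → S2 → S3 → S1 → S5 → S4 → Depot costs 67 (by enumerating all 60 distinct tours).
Excess = 71 − 67 = 4.

4 km longer than the optimal tour.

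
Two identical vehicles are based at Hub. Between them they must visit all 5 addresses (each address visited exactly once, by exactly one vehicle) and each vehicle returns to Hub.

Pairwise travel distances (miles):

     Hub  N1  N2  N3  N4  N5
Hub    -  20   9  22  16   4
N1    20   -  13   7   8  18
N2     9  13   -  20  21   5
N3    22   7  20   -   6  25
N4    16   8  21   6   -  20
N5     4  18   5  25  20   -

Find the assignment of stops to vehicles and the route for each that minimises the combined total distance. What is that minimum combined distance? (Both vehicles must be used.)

There are 2^4 − 1 = 15 ways to divide the 5 stops into two non-empty groups. For each, the best each vehicle can do is its own shortest tour through its group:
  {N1} + {N2, N3, N4, N5}: 40 + 51 = 91
  {N2} + {N1, N3, N4, N5}: 18 + 51 = 69
  {N1, N2} + {N3, N4, N5}: 42 + 51 = 93
  {N3} + {N1, N2, N4, N5}: 44 + 46 = 90
  {N1, N3} + {N2, N4, N5}: 49 + 46 = 95
  {N2, N3} + {N1, N4, N5}: 51 + 46 = 97
  … (15 splits in total)
  {N1, N2, N3, N4} + {N5}: 51 + 8 = 59  ← best
Best: vehicle 1 Hub → N2 → N1 → N3 → N4 → Hub = 51; vehicle 2 Hub → N5 → Hub = 8; combined 59.

59 miles — the smallest possible combined total.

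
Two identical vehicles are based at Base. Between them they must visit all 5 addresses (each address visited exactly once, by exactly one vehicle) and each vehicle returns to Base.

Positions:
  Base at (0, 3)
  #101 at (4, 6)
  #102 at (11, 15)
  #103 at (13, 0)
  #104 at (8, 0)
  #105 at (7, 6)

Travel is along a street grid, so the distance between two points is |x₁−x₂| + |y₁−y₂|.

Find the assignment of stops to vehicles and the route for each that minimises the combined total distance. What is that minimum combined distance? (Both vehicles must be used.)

There are 2^4 − 1 = 15 ways to divide the 5 stops into two non-empty groups. For each, the best each vehicle can do is its own shortest tour through its group:
  {#101} + {#102, #103, #104, #105}: 14 + 56 = 70
  {#102} + {#101, #103, #104, #105}: 46 + 38 = 84
  {#101, #102} + {#103, #104, #105}: 46 + 38 = 84
  {#103} + {#101, #102, #104, #105}: 32 + 52 = 84
  {#101, #103} + {#102, #104, #105}: 38 + 52 = 90
  {#102, #103} + {#101, #104, #105}: 56 + 28 = 84
  … (15 splits in total)
Best: vehicle 1 Base → #101 → Base = 14; vehicle 2 Base → #104 → #103 → #102 → #105 → Base = 56; combined 70.

Minimum combined distance: 70.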